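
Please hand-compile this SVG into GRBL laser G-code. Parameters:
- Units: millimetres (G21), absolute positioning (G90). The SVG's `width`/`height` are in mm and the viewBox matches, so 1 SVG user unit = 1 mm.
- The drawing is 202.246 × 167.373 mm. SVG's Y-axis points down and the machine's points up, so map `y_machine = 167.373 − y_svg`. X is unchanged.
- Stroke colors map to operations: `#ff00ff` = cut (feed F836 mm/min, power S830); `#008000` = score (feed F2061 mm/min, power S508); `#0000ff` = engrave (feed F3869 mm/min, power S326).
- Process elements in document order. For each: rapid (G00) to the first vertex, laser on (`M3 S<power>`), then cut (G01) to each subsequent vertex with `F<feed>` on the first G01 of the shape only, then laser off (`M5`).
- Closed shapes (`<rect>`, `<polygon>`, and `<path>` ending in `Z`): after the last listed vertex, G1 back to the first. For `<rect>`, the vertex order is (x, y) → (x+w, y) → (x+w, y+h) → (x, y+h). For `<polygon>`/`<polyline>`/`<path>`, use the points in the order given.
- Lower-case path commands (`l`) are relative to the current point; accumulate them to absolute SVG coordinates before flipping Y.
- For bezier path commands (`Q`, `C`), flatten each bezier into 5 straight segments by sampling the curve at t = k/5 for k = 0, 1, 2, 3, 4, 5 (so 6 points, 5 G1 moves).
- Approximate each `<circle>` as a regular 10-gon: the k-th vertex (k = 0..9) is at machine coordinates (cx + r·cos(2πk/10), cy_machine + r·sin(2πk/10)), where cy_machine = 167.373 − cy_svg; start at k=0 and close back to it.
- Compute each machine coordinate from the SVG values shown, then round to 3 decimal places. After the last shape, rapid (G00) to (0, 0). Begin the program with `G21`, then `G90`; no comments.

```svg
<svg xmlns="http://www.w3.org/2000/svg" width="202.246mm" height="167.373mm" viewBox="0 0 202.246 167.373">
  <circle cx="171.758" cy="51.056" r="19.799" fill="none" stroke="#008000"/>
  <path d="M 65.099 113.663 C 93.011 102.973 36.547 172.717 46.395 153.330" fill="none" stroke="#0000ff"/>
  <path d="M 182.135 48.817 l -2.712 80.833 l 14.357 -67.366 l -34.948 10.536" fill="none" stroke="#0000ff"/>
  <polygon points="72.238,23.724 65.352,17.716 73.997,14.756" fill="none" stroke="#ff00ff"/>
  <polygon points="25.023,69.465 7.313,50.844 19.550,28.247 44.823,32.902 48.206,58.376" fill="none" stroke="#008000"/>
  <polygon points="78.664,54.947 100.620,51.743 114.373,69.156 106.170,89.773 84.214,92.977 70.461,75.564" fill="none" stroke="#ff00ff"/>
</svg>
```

G21
G90
G00 X191.557 Y116.317
M3 S508
G01 X187.776 Y127.955 F2061
G01 X177.876 Y135.147
G01 X165.640 Y135.147
G01 X155.740 Y127.955
G01 X151.959 Y116.317
G01 X155.740 Y104.679
G01 X165.640 Y97.487
G01 X177.876 Y97.487
G01 X187.776 Y104.679
G01 X191.557 Y116.317
M5
G00 X65.099 Y53.710
M3 S326
G01 X72.927 Y51.828 F3869
G01 X67.737 Y38.782
G01 X56.763 Y22.709
G01 X47.238 Y11.750
G01 X46.395 Y14.043
M5
G00 X182.135 Y118.556
M3 S326
G01 X179.423 Y37.723 F3869
G01 X193.780 Y105.089
G01 X158.832 Y94.553
M5
G00 X72.238 Y143.649
M3 S830
G01 X65.352 Y149.657 F836
G01 X73.997 Y152.617
G01 X72.238 Y143.649
M5
G00 X25.023 Y97.908
M3 S508
G01 X7.313 Y116.529 F2061
G01 X19.550 Y139.126
G01 X44.823 Y134.471
G01 X48.206 Y108.997
G01 X25.023 Y97.908
M5
G00 X78.664 Y112.426
M3 S830
G01 X100.620 Y115.630 F836
G01 X114.373 Y98.217
G01 X106.170 Y77.600
G01 X84.214 Y74.396
G01 X70.461 Y91.809
G01 X78.664 Y112.426
M5
G00 X0.000 Y0.000

1 u = 1 mm; y_m = 167.373 − y.

[1] `<circle>` circle, #008000→score S508 F2061: (191.557,116.317) → (187.776,127.955) → (177.876,135.147) → (165.640,135.147) → (155.740,127.955) → (151.959,116.317) → (155.740,104.679) → (165.640,97.487) → (177.876,97.487) → (187.776,104.679) → (191.557,116.317) (closed)

[2] `<path>` cubic bezier, #0000ff→engrave S326 F3869: (65.099,53.710) → (72.927,51.828) → (67.737,38.782) → (56.763,22.709) → (47.238,11.750) → (46.395,14.043)

[3] `<path>` open polyline, #0000ff→engrave S326 F3869: (182.135,118.556) → (179.423,37.723) → (193.780,105.089) → (158.832,94.553)

[4] `<polygon>` regular polygon, #ff00ff→cut S830 F836: (72.238,143.649) → (65.352,149.657) → (73.997,152.617) → (72.238,143.649) (closed)

[5] `<polygon>` regular polygon, #008000→score S508 F2061: (25.023,97.908) → (7.313,116.529) → (19.550,139.126) → (44.823,134.471) → (48.206,108.997) → (25.023,97.908) (closed)

[6] `<polygon>` regular polygon, #ff00ff→cut S830 F836: (78.664,112.426) → (100.620,115.630) → (114.373,98.217) → (106.170,77.600) → (84.214,74.396) → (70.461,91.809) → (78.664,112.426) (closed)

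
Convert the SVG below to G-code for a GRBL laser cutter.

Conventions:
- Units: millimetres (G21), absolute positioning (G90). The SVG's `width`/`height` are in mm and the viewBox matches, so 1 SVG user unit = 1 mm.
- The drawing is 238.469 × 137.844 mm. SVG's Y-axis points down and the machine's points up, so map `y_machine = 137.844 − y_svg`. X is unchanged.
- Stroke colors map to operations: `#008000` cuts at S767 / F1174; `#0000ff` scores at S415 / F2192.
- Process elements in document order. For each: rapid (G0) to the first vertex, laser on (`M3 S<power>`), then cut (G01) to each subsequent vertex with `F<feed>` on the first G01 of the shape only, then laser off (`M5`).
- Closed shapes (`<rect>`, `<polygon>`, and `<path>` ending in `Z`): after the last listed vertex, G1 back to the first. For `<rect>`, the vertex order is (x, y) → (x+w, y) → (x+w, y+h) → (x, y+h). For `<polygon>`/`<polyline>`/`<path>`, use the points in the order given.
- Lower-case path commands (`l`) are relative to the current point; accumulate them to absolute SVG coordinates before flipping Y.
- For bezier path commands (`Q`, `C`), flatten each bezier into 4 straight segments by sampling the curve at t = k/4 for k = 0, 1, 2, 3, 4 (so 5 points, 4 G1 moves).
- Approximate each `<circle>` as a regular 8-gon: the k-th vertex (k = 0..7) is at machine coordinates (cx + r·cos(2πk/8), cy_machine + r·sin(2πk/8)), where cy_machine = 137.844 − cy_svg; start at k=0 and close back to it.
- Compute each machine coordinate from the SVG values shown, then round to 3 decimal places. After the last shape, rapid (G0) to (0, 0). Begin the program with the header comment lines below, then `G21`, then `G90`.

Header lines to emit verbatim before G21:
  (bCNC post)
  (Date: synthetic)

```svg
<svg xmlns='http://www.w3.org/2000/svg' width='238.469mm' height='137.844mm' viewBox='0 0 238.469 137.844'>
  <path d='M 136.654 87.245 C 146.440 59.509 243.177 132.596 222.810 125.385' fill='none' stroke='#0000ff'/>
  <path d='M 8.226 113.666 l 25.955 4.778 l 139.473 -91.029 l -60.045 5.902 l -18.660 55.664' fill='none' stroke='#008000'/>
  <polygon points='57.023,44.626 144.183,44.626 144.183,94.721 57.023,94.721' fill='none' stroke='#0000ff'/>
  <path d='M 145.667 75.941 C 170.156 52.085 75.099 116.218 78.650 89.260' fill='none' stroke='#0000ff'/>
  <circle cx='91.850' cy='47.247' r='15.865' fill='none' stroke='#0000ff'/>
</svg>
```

(bCNC post)
(Date: synthetic)
G21
G90
G0 X136.654 Y50.599
M3 S415
G01 X157.108 Y55.327 F2192
G01 X191.039 Y39.226
G01 X219.317 Y19.277
G01 X222.810 Y12.459
M5
G0 X8.226 Y24.178
M3 S767
G01 X34.181 Y19.400 F1174
G01 X173.654 Y110.429
G01 X113.609 Y104.527
G01 X94.949 Y48.863
M5
G0 X57.023 Y93.218
M3 S415
G01 X144.183 Y93.218 F2192
G01 X144.183 Y43.123
G01 X57.023 Y43.123
G01 X57.023 Y93.218
M5
G0 X145.667 Y61.903
M3 S415
G01 X145.028 Y66.095 F2192
G01 X120.010 Y54.080
G01 X91.067 Y42.647
G01 X78.650 Y48.584
M5
G0 X107.715 Y90.597
M3 S415
G01 X103.068 Y101.815 F2192
G01 X91.850 Y106.462
G01 X80.632 Y101.815
G01 X75.985 Y90.597
G01 X80.632 Y79.379
G01 X91.850 Y74.732
G01 X103.068 Y79.379
G01 X107.715 Y90.597
M5
G0 X0.000 Y0.000

Since the viewBox matches the mm dimensions, user units are millimetres directly. The only transform is the Y-flip y_m = 137.844 − y_svg.

Shape 1 is a cubic bezier drawn with `<path>`. Its stroke #0000ff means score at S415, F2192. After flipping Y the toolpath is (136.654,50.599) → (157.108,55.327) → (191.039,39.226) → (219.317,19.277) → (222.810,12.459).

Shape 2 is a open polyline drawn with `<path>`. Its stroke #008000 means cut at S767, F1174. After flipping Y the toolpath is (8.226,24.178) → (34.181,19.400) → (173.654,110.429) → (113.609,104.527) → (94.949,48.863).

Shape 3 is a rectangle drawn with `<polygon>`. Its stroke #0000ff means score at S415, F2192. After flipping Y the toolpath is (57.023,93.218) → (144.183,93.218) → (144.183,43.123) → (57.023,43.123) → (57.023,93.218), returning to the start.

Shape 4 is a cubic bezier drawn with `<path>`. Its stroke #0000ff means score at S415, F2192. After flipping Y the toolpath is (145.667,61.903) → (145.028,66.095) → (120.010,54.080) → (91.067,42.647) → (78.650,48.584).

Shape 5 is a circle drawn with `<circle>`. Its stroke #0000ff means score at S415, F2192. After flipping Y the toolpath is (107.715,90.597) → (103.068,101.815) → (91.850,106.462) → (80.632,101.815) → (75.985,90.597) → (80.632,79.379) → (91.850,74.732) → (103.068,79.379) → (107.715,90.597), returning to the start.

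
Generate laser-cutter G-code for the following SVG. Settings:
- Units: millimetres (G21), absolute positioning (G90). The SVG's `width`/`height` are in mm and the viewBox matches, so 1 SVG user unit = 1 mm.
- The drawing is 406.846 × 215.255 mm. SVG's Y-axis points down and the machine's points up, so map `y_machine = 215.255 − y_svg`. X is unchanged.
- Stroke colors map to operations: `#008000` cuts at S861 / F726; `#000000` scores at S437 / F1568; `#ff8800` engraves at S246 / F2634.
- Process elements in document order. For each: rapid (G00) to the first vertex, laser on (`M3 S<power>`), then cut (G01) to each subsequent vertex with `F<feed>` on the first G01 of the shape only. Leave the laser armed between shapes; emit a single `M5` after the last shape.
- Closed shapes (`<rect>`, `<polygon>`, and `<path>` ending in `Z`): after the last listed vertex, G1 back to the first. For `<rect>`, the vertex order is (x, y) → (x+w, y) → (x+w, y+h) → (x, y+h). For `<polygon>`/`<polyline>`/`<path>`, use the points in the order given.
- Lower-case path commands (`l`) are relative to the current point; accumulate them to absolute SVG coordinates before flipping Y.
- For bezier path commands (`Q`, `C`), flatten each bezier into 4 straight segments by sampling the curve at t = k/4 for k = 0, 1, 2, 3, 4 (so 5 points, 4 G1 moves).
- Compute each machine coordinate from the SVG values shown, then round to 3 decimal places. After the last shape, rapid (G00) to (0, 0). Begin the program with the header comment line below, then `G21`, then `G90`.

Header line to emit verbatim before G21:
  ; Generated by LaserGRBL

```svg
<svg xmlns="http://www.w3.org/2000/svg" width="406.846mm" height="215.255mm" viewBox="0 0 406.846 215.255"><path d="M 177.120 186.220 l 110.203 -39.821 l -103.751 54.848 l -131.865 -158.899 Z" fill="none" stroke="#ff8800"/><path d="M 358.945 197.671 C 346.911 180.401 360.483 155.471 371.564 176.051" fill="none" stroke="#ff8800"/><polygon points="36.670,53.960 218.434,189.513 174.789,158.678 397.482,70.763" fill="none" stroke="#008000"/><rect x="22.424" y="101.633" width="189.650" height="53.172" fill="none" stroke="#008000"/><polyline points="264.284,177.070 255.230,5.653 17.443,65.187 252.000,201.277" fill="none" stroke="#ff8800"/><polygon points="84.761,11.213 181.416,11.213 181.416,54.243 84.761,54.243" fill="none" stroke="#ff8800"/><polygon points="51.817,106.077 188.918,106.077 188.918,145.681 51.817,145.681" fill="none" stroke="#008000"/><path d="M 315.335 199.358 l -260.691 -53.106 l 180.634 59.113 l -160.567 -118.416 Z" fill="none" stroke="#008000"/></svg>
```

viewBox `0 0 406.846 215.255` with mm width/height → 1 unit = 1 mm. Flip: y_m = 215.255 − y_svg.

**Shape 1** — `<path>` closed polygon, stroke `#ff8800` → engrave (S246, F2634). Machine vertices: (177.120,29.035) → (287.323,68.856) → (183.572,14.008) → (51.707,172.907) → (177.120,29.035). Closed: final G1 returns to the first vertex.

**Shape 2** — `<path>` cubic bezier, stroke `#ff8800` → engrave (S246, F2634). Control points (SVG): P0=(358.945,197.671), P1=(346.911,180.401), P2=(360.483,155.471), P3=(371.564,176.051); sampled at t=k/4. Machine vertices: (358.945,17.584) → (354.282,31.142) → (356.586,42.588) → (363.225,46.937) → (371.564,39.204). Open path.

**Shape 3** — `<polygon>` closed polygon, stroke `#008000` → cut (S861, F726). Machine vertices: (36.670,161.295) → (218.434,25.742) → (174.789,56.577) → (397.482,144.492) → (36.670,161.295). Closed: final G1 returns to the first vertex.

**Shape 4** — `<rect>` rectangle, stroke `#008000` → cut (S861, F726). Machine vertices: (22.424,113.622) → (212.074,113.622) → (212.074,60.450) → (22.424,60.450) → (22.424,113.622). Closed: final G1 returns to the first vertex.

**Shape 5** — `<polyline>` open polyline, stroke `#ff8800` → engrave (S246, F2634). Machine vertices: (264.284,38.185) → (255.230,209.602) → (17.443,150.068) → (252.000,13.978). Open path.

**Shape 6** — `<polygon>` rectangle, stroke `#ff8800` → engrave (S246, F2634). Machine vertices: (84.761,204.042) → (181.416,204.042) → (181.416,161.012) → (84.761,161.012) → (84.761,204.042). Closed: final G1 returns to the first vertex.

**Shape 7** — `<polygon>` rectangle, stroke `#008000` → cut (S861, F726). Machine vertices: (51.817,109.178) → (188.918,109.178) → (188.918,69.574) → (51.817,69.574) → (51.817,109.178). Closed: final G1 returns to the first vertex.

**Shape 8** — `<path>` closed polygon, stroke `#008000` → cut (S861, F726). Machine vertices: (315.335,15.897) → (54.644,69.003) → (235.278,9.890) → (74.711,128.306) → (315.335,15.897). Closed: final G1 returns to the first vertex.

; Generated by LaserGRBL
G21
G90
G00 X177.120 Y29.035
M3 S246
G01 X287.323 Y68.856 F2634
G01 X183.572 Y14.008
G01 X51.707 Y172.907
G01 X177.120 Y29.035
G00 X358.945 Y17.584
M3 S246
G01 X354.282 Y31.142 F2634
G01 X356.586 Y42.588
G01 X363.225 Y46.937
G01 X371.564 Y39.204
G00 X36.670 Y161.295
M3 S861
G01 X218.434 Y25.742 F726
G01 X174.789 Y56.577
G01 X397.482 Y144.492
G01 X36.670 Y161.295
G00 X22.424 Y113.622
M3 S861
G01 X212.074 Y113.622 F726
G01 X212.074 Y60.450
G01 X22.424 Y60.450
G01 X22.424 Y113.622
G00 X264.284 Y38.185
M3 S246
G01 X255.230 Y209.602 F2634
G01 X17.443 Y150.068
G01 X252.000 Y13.978
G00 X84.761 Y204.042
M3 S246
G01 X181.416 Y204.042 F2634
G01 X181.416 Y161.012
G01 X84.761 Y161.012
G01 X84.761 Y204.042
G00 X51.817 Y109.178
M3 S861
G01 X188.918 Y109.178 F726
G01 X188.918 Y69.574
G01 X51.817 Y69.574
G01 X51.817 Y109.178
G00 X315.335 Y15.897
M3 S861
G01 X54.644 Y69.003 F726
G01 X235.278 Y9.890
G01 X74.711 Y128.306
G01 X315.335 Y15.897
M5
G00 X0.000 Y0.000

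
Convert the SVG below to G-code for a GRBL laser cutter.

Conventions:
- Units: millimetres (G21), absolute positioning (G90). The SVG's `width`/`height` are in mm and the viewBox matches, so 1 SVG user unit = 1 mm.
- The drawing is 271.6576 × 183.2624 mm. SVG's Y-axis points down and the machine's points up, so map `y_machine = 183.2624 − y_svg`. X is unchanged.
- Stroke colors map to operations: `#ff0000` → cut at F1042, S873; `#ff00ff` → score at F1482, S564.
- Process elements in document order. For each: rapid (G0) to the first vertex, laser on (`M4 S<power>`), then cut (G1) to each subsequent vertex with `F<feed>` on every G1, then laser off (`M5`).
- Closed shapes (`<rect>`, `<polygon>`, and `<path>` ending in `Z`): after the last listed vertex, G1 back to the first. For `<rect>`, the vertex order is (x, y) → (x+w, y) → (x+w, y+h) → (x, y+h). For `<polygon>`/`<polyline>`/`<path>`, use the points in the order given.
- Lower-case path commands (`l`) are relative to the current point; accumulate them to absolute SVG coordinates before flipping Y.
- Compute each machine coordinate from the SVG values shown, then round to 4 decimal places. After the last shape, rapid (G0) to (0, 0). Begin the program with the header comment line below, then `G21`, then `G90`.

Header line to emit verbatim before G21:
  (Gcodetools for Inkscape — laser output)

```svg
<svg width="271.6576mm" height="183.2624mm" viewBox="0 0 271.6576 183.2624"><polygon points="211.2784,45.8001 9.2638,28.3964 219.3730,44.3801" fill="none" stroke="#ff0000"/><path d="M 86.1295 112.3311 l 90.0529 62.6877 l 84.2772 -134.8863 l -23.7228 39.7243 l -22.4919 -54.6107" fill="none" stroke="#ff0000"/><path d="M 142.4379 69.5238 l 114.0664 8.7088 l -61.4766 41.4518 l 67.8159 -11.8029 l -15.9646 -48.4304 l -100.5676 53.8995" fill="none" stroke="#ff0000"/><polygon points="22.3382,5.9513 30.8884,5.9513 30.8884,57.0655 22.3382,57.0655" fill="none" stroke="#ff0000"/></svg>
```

1 u = 1 mm; y_m = 183.2624 − y.

[1] `<polygon>` closed polygon, #ff0000→cut S873 F1042: (211.2784,137.4623) → (9.2638,154.8660) → (219.3730,138.8823) → (211.2784,137.4623) (closed)

[2] `<path>` open polyline, #ff0000→cut S873 F1042: (86.1295,70.9313) → (176.1824,8.2436) → (260.4596,143.1299) → (236.7368,103.4056) → (214.2449,158.0163)

[3] `<path>` open polyline, #ff0000→cut S873 F1042: (142.4379,113.7386) → (256.5043,105.0298) → (195.0277,63.5780) → (262.8436,75.3809) → (246.8790,123.8113) → (146.3114,69.9118)

[4] `<polygon>` rectangle, #ff0000→cut S873 F1042: (22.3382,177.3111) → (30.8884,177.3111) → (30.8884,126.1969) → (22.3382,126.1969) → (22.3382,177.3111) (closed)

(Gcodetools for Inkscape — laser output)
G21
G90
G0 X211.2784 Y137.4623
M4 S873
G1 X9.2638 Y154.8660 F1042
G1 X219.3730 Y138.8823 F1042
G1 X211.2784 Y137.4623 F1042
M5
G0 X86.1295 Y70.9313
M4 S873
G1 X176.1824 Y8.2436 F1042
G1 X260.4596 Y143.1299 F1042
G1 X236.7368 Y103.4056 F1042
G1 X214.2449 Y158.0163 F1042
M5
G0 X142.4379 Y113.7386
M4 S873
G1 X256.5043 Y105.0298 F1042
G1 X195.0277 Y63.5780 F1042
G1 X262.8436 Y75.3809 F1042
G1 X246.8790 Y123.8113 F1042
G1 X146.3114 Y69.9118 F1042
M5
G0 X22.3382 Y177.3111
M4 S873
G1 X30.8884 Y177.3111 F1042
G1 X30.8884 Y126.1969 F1042
G1 X22.3382 Y126.1969 F1042
G1 X22.3382 Y177.3111 F1042
M5
G0 X0.0000 Y0.0000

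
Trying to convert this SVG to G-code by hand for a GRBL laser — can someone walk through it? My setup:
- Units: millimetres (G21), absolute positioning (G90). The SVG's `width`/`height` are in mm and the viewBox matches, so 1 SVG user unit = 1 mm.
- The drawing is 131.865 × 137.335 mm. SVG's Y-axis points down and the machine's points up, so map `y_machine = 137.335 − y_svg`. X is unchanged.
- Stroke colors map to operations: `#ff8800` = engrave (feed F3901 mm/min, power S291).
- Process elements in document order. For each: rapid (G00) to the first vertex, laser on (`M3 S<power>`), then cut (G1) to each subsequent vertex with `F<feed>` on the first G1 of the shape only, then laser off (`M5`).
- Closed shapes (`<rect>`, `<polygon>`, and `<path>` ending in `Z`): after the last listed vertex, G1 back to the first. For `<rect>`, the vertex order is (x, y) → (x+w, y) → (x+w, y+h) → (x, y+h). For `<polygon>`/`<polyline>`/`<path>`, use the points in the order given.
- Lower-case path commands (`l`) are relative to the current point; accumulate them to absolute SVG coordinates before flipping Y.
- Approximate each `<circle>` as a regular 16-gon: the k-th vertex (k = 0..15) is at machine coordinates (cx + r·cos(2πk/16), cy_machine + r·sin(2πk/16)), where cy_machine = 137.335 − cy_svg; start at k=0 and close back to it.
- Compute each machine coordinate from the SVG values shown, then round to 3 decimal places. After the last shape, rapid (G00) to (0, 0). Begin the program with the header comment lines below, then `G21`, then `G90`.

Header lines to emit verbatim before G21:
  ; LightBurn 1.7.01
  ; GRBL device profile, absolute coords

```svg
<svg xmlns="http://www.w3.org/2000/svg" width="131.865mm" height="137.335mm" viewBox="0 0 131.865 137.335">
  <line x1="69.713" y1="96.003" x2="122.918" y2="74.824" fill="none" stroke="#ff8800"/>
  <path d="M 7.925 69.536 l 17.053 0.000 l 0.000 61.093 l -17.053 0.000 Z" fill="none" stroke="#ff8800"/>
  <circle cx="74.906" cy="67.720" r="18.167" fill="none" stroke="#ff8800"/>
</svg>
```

; LightBurn 1.7.01
; GRBL device profile, absolute coords
G21
G90
G00 X69.713 Y41.332
M3 S291
G1 X122.918 Y62.511 F3901
M5
G00 X7.925 Y67.799
M3 S291
G1 X24.978 Y67.799 F3901
G1 X24.978 Y6.706
G1 X7.925 Y6.706
G1 X7.925 Y67.799
M5
G00 X93.073 Y69.615
M3 S291
G1 X91.690 Y76.567 F3901
G1 X87.752 Y82.461
G1 X81.858 Y86.399
G1 X74.906 Y87.782
G1 X67.954 Y86.399
G1 X62.060 Y82.461
G1 X58.122 Y76.567
G1 X56.739 Y69.615
G1 X58.122 Y62.663
G1 X62.060 Y56.769
G1 X67.954 Y52.831
G1 X74.906 Y51.448
G1 X81.858 Y52.831
G1 X87.752 Y56.769
G1 X91.690 Y62.663
G1 X93.073 Y69.615
M5
G00 X0.000 Y0.000

viewBox `0 0 131.865 137.335` with mm width/height → 1 unit = 1 mm. Flip: y_m = 137.335 − y_svg.

**Shape 1** — `<line>` line segment, stroke `#ff8800` → engrave (S291, F3901). Machine vertices: (69.713,41.332) → (122.918,62.511). Open path.

**Shape 2** — `<path>` rectangle, stroke `#ff8800` → engrave (S291, F3901). Machine vertices: (7.925,67.799) → (24.978,67.799) → (24.978,6.706) → (7.925,6.706) → (7.925,67.799). Closed: final G1 returns to the first vertex.

**Shape 3** — `<circle>` circle, stroke `#ff8800` → engrave (S291, F3901). Machine vertices: (93.073,69.615) → (91.690,76.567) → (87.752,82.461) → (81.858,86.399) → (74.906,87.782) → (67.954,86.399) → (62.060,82.461) → (58.122,76.567) → (56.739,69.615) → (58.122,62.663) → (62.060,56.769) → (67.954,52.831) → (74.906,51.448) → (81.858,52.831) → (87.752,56.769) → (91.690,62.663) → (93.073,69.615). Closed: final G1 returns to the first vertex.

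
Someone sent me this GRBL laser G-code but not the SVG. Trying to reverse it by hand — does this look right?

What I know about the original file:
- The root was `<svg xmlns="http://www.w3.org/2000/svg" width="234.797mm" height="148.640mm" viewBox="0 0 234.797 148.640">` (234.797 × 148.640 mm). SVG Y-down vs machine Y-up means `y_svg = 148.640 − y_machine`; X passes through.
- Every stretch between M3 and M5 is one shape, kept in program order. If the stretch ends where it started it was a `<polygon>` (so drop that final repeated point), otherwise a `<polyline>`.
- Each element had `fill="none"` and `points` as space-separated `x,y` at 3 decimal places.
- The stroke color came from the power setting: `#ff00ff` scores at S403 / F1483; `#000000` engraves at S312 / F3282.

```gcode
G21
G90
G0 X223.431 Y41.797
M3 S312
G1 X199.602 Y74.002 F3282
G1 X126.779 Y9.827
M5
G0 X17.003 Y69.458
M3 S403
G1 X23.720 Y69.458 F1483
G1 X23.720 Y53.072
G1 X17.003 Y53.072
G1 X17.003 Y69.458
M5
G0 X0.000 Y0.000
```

Machine Y-up, SVG Y-down with viewBox height 148.640, so y_svg = 148.640 − y_machine; X carries over.

Run 1: the run's S312 means `#000000` (engrave). The run is open, so emit a `<polyline>` with points (Y-flipped): 223.431,106.843 199.602,74.638 126.779,138.813.

Run 2: the run's S403 means `#ff00ff` (score). The run returns to its start, so emit a `<polygon>` with points (Y-flipped): 17.003,79.182 23.720,79.182 23.720,95.568 17.003,95.568.

<svg xmlns="http://www.w3.org/2000/svg" width="234.797mm" height="148.640mm" viewBox="0 0 234.797 148.640">
  <polyline points="223.431,106.843 199.602,74.638 126.779,138.813" fill="none" stroke="#000000"/>
  <polygon points="17.003,79.182 23.720,79.182 23.720,95.568 17.003,95.568" fill="none" stroke="#ff00ff"/>
</svg>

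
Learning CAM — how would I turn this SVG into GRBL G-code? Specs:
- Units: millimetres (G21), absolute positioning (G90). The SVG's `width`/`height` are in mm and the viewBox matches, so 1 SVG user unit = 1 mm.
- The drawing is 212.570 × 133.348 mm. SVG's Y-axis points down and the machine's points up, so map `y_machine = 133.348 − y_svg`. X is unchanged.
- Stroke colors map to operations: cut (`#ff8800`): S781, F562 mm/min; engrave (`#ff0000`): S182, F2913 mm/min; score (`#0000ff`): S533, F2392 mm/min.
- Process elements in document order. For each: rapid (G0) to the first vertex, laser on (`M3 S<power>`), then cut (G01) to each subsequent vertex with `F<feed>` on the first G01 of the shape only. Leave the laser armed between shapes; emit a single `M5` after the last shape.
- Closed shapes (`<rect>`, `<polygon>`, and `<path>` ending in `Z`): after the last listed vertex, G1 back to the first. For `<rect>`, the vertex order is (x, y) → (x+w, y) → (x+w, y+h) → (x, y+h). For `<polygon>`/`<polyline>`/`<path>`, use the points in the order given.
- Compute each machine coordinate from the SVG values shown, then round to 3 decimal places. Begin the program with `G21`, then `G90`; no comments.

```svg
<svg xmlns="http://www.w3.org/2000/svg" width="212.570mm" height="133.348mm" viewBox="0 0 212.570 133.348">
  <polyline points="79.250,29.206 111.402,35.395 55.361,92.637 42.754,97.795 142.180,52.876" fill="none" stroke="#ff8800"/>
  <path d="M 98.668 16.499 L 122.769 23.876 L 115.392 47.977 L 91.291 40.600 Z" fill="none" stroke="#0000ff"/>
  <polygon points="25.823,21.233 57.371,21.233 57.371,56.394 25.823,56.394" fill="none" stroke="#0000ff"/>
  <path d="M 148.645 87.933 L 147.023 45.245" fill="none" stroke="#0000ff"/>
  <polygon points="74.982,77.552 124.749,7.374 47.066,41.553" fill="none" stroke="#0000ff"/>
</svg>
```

Since the viewBox matches the mm dimensions, user units are millimetres directly. The only transform is the Y-flip y_m = 133.348 − y_svg.

Shape 1 is a open polyline drawn with `<polyline>`. Its stroke #ff8800 means cut at S781, F562. After flipping Y the toolpath is (79.250,104.142) → (111.402,97.953) → (55.361,40.711) → (42.754,35.553) → (142.180,80.472).

Shape 2 is a regular polygon drawn with `<path>`. Its stroke #0000ff means score at S533, F2392. After flipping Y the toolpath is (98.668,116.849) → (122.769,109.472) → (115.392,85.371) → (91.291,92.748) → (98.668,116.849), returning to the start.

Shape 3 is a rectangle drawn with `<polygon>`. Its stroke #0000ff means score at S533, F2392. After flipping Y the toolpath is (25.823,112.115) → (57.371,112.115) → (57.371,76.954) → (25.823,76.954) → (25.823,112.115), returning to the start.

Shape 4 is a line segment drawn with `<path>`. Its stroke #0000ff means score at S533, F2392. After flipping Y the toolpath is (148.645,45.415) → (147.023,88.103).

Shape 5 is a closed polygon drawn with `<polygon>`. Its stroke #0000ff means score at S533, F2392. After flipping Y the toolpath is (74.982,55.796) → (124.749,125.974) → (47.066,91.795) → (74.982,55.796), returning to the start.

G21
G90
G0 X79.250 Y104.142
M3 S781
G01 X111.402 Y97.953 F562
G01 X55.361 Y40.711
G01 X42.754 Y35.553
G01 X142.180 Y80.472
G0 X98.668 Y116.849
M3 S533
G01 X122.769 Y109.472 F2392
G01 X115.392 Y85.371
G01 X91.291 Y92.748
G01 X98.668 Y116.849
G0 X25.823 Y112.115
M3 S533
G01 X57.371 Y112.115 F2392
G01 X57.371 Y76.954
G01 X25.823 Y76.954
G01 X25.823 Y112.115
G0 X148.645 Y45.415
M3 S533
G01 X147.023 Y88.103 F2392
G0 X74.982 Y55.796
M3 S533
G01 X124.749 Y125.974 F2392
G01 X47.066 Y91.795
G01 X74.982 Y55.796
M5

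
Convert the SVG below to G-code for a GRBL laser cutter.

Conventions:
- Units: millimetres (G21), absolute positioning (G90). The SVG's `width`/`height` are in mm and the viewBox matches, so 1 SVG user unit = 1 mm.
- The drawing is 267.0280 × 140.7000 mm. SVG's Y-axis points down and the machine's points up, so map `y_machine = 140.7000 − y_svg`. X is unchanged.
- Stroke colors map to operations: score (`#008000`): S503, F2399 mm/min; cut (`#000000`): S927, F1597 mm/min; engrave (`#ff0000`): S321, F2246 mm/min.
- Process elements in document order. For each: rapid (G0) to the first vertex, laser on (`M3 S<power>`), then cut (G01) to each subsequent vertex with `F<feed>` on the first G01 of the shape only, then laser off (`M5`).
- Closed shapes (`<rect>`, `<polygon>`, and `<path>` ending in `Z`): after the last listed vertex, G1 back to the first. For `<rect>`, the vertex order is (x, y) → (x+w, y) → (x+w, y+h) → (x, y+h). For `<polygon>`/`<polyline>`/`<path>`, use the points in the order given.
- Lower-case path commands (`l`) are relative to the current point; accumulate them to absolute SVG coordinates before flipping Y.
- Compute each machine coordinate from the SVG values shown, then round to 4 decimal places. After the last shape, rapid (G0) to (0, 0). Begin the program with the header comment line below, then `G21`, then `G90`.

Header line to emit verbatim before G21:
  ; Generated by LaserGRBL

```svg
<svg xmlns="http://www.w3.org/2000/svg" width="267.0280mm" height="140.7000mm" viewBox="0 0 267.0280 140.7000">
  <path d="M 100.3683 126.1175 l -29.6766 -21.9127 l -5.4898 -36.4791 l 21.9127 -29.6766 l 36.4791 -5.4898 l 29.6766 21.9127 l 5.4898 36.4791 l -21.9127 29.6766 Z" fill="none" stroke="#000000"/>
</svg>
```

; Generated by LaserGRBL
G21
G90
G0 X100.3683 Y14.5825
M3 S927
G01 X70.6917 Y36.4952 F1597
G01 X65.2019 Y72.9743
G01 X87.1146 Y102.6509
G01 X123.5937 Y108.1407
G01 X153.2703 Y86.2280
G01 X158.7601 Y49.7489
G01 X136.8474 Y20.0723
G01 X100.3683 Y14.5825
M5
G0 X0.0000 Y0.0000

1 u = 1 mm; y_m = 140.7000 − y.

[1] `<path>` regular polygon, #000000→cut S927 F1597: (100.3683,14.5825) → (70.6917,36.4952) → (65.2019,72.9743) → (87.1146,102.6509) → (123.5937,108.1407) → (153.2703,86.2280) → (158.7601,49.7489) → (136.8474,20.0723) → (100.3683,14.5825) (closed)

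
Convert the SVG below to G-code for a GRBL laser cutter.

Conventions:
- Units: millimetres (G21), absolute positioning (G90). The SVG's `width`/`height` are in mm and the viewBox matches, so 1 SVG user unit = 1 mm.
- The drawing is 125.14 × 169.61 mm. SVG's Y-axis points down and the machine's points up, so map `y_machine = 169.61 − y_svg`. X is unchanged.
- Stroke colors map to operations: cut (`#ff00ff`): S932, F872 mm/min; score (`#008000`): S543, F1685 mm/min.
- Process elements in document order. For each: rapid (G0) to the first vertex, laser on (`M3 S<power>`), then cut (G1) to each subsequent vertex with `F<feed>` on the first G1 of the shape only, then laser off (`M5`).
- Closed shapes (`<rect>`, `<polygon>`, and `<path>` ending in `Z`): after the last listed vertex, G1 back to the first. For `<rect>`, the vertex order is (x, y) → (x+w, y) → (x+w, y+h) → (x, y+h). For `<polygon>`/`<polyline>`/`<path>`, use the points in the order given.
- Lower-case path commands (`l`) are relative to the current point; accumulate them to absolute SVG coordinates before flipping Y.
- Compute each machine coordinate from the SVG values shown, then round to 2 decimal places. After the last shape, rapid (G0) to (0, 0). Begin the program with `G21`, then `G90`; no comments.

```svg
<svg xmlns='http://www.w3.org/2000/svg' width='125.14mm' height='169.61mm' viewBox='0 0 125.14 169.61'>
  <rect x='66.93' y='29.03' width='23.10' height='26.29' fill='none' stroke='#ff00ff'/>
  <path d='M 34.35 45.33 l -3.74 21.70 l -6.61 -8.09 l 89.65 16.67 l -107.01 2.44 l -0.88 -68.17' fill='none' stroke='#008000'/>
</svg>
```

1 u = 1 mm; y_m = 169.61 − y.

[1] `<rect>` rectangle, #ff00ff→cut S932 F872: (66.93,140.58) → (90.03,140.58) → (90.03,114.29) → (66.93,114.29) → (66.93,140.58) (closed)

[2] `<path>` open polyline, #008000→score S543 F1685: (34.35,124.28) → (30.61,102.58) → (24.00,110.67) → (113.65,94.00) → (6.64,91.56) → (5.76,159.73)

G21
G90
G0 X66.93 Y140.58
M3 S932
G1 X90.03 Y140.58 F872
G1 X90.03 Y114.29
G1 X66.93 Y114.29
G1 X66.93 Y140.58
M5
G0 X34.35 Y124.28
M3 S543
G1 X30.61 Y102.58 F1685
G1 X24.00 Y110.67
G1 X113.65 Y94.00
G1 X6.64 Y91.56
G1 X5.76 Y159.73
M5
G0 X0.00 Y0.00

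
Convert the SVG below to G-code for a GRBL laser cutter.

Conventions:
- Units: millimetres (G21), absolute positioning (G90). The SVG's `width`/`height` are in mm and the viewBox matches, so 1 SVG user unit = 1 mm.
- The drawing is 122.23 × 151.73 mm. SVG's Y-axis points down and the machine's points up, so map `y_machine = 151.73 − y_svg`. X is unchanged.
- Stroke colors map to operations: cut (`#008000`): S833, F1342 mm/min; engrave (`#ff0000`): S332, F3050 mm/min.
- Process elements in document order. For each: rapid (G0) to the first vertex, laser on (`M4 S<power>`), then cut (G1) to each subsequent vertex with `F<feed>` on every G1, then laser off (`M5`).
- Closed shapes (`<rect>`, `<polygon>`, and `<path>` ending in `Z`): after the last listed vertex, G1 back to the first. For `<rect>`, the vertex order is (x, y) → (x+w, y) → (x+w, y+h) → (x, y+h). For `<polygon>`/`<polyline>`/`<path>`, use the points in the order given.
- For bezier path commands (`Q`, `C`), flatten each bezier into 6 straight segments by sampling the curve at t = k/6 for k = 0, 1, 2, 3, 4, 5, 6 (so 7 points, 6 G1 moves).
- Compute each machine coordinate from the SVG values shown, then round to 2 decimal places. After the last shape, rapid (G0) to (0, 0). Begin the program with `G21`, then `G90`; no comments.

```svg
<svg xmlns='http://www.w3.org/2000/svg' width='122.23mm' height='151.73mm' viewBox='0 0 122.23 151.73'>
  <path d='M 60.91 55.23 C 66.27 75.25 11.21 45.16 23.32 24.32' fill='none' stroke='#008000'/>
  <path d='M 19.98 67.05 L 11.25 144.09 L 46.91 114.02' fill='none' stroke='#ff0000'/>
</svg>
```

1 u = 1 mm; y_m = 151.73 − y.

[1] `<path>` cubic bezier, #008000→cut S833 F1342: (60.91,96.50) → (59.15,90.39) → (50.86,90.98) → (39.58,96.63) → (28.87,105.69) → (22.27,116.49) → (23.32,127.41)

[2] `<path>` open polyline, #ff0000→engrave S332 F3050: (19.98,84.68) → (11.25,7.64) → (46.91,37.71)

G21
G90
G0 X60.91 Y96.50
M4 S833
G1 X59.15 Y90.39 F1342
G1 X50.86 Y90.98 F1342
G1 X39.58 Y96.63 F1342
G1 X28.87 Y105.69 F1342
G1 X22.27 Y116.49 F1342
G1 X23.32 Y127.41 F1342
M5
G0 X19.98 Y84.68
M4 S332
G1 X11.25 Y7.64 F3050
G1 X46.91 Y37.71 F3050
M5
G0 X0.00 Y0.00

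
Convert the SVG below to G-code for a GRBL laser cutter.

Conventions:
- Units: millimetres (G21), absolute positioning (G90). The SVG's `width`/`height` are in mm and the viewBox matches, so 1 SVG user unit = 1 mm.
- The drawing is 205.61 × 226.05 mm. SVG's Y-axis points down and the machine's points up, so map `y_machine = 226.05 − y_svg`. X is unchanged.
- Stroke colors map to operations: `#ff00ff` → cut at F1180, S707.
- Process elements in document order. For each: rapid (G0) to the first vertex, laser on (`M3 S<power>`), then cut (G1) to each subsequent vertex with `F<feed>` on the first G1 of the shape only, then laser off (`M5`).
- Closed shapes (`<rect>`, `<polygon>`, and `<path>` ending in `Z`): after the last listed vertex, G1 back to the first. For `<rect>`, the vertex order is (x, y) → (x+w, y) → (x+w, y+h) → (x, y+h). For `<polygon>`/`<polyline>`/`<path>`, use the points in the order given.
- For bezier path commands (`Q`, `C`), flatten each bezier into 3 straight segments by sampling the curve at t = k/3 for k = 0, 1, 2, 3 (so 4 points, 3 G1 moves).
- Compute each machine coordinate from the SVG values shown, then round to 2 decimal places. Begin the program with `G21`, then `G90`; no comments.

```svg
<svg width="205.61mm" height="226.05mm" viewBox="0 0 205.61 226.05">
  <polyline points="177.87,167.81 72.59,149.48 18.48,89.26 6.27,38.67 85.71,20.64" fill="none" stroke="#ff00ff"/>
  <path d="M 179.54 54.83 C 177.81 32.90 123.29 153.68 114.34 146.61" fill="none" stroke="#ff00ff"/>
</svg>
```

G21
G90
G0 X177.87 Y58.24
M3 S707
G1 X72.59 Y76.57 F1180
G1 X18.48 Y136.79
G1 X6.27 Y187.38
G1 X85.71 Y205.41
M5
G0 X179.54 Y171.22
M3 S707
G1 X163.86 Y155.60 F1180
G1 X134.84 Y104.97
G1 X114.34 Y79.44
M5

1 u = 1 mm; y_m = 226.05 − y.

[1] `<polyline>` open polyline, #ff00ff→cut S707 F1180: (177.87,58.24) → (72.59,76.57) → (18.48,136.79) → (6.27,187.38) → (85.71,205.41)

[2] `<path>` cubic bezier, #ff00ff→cut S707 F1180: (179.54,171.22) → (163.86,155.60) → (134.84,104.97) → (114.34,79.44)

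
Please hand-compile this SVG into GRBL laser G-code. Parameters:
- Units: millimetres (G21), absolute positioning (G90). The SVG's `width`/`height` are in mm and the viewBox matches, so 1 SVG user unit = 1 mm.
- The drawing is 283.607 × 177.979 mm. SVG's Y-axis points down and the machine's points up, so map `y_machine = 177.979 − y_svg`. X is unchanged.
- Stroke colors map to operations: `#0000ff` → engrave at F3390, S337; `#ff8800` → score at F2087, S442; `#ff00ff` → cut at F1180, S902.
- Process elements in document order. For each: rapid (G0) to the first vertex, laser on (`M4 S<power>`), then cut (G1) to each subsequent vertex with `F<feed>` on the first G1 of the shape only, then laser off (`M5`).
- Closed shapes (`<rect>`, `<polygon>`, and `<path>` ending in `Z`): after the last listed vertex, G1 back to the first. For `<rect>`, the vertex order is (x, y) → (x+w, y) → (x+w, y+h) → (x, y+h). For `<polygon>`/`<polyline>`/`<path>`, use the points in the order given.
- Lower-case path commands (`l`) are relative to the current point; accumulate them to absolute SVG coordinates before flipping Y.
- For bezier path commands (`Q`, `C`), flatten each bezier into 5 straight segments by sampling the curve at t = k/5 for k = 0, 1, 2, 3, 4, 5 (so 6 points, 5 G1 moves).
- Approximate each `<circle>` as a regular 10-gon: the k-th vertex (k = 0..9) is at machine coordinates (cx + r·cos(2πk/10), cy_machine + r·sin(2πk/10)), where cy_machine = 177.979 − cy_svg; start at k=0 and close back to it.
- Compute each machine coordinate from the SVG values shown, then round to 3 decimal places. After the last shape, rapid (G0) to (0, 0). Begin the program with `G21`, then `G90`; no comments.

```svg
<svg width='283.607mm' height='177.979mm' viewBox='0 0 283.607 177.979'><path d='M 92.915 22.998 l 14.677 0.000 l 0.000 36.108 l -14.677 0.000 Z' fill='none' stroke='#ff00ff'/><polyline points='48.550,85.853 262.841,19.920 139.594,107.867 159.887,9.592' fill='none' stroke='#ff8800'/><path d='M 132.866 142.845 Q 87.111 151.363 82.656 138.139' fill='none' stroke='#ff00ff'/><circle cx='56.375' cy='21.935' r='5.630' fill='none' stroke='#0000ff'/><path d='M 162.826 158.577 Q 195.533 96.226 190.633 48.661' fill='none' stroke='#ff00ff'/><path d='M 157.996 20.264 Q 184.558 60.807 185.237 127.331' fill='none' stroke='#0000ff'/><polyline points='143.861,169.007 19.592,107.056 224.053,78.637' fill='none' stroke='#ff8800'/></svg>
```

G21
G90
G0 X92.915 Y154.981
M4 S902
G1 X107.592 Y154.981 F1180
G1 X107.592 Y118.873
G1 X92.915 Y118.873
G1 X92.915 Y154.981
M5
G0 X48.550 Y92.126
M4 S442
G1 X262.841 Y158.059 F2087
G1 X139.594 Y70.112
G1 X159.887 Y168.387
M5
G0 X132.866 Y35.134
M4 S902
G1 X116.216 Y32.596 F1180
G1 X102.870 Y31.798
G1 X92.828 Y32.740
G1 X86.090 Y35.420
G1 X82.656 Y39.840
M5
G0 X62.005 Y156.044
M4 S337
G1 X60.930 Y159.353 F3390
G1 X58.115 Y161.398
G1 X54.635 Y161.398
G1 X51.820 Y159.353
G1 X50.745 Y156.044
G1 X51.820 Y152.735
G1 X54.635 Y150.690
G1 X58.115 Y150.690
G1 X60.930 Y152.735
G1 X62.005 Y156.044
M5
G0 X162.826 Y19.402
M4 S902
G1 X174.405 Y43.751 F1180
G1 X182.974 Y66.917
G1 X188.536 Y88.900
G1 X191.089 Y109.701
G1 X190.633 Y129.318
M5
G0 X157.996 Y157.715
M4 S337
G1 X167.585 Y140.459 F3390
G1 X175.104 Y121.124
G1 X180.553 Y99.710
G1 X183.930 Y76.218
G1 X185.237 Y50.648
M5
G0 X143.861 Y8.972
M4 S442
G1 X19.592 Y70.923 F2087
G1 X224.053 Y99.342
M5
G0 X0.000 Y0.000

1 u = 1 mm; y_m = 177.979 − y.

[1] `<path>` rectangle, #ff00ff→cut S902 F1180: (92.915,154.981) → (107.592,154.981) → (107.592,118.873) → (92.915,118.873) → (92.915,154.981) (closed)

[2] `<polyline>` open polyline, #ff8800→score S442 F2087: (48.550,92.126) → (262.841,158.059) → (139.594,70.112) → (159.887,168.387)

[3] `<path>` quadratic bezier, #ff00ff→cut S902 F1180: (132.866,35.134) → (116.216,32.596) → (102.870,31.798) → (92.828,32.740) → (86.090,35.420) → (82.656,39.840)

[4] `<circle>` circle, #0000ff→engrave S337 F3390: (62.005,156.044) → (60.930,159.353) → (58.115,161.398) → (54.635,161.398) → (51.820,159.353) → (50.745,156.044) → (51.820,152.735) → (54.635,150.690) → (58.115,150.690) → (60.930,152.735) → (62.005,156.044) (closed)

[5] `<path>` quadratic bezier, #ff00ff→cut S902 F1180: (162.826,19.402) → (174.405,43.751) → (182.974,66.917) → (188.536,88.900) → (191.089,109.701) → (190.633,129.318)

[6] `<path>` quadratic bezier, #0000ff→engrave S337 F3390: (157.996,157.715) → (167.585,140.459) → (175.104,121.124) → (180.553,99.710) → (183.930,76.218) → (185.237,50.648)

[7] `<polyline>` open polyline, #ff8800→score S442 F2087: (143.861,8.972) → (19.592,70.923) → (224.053,99.342)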